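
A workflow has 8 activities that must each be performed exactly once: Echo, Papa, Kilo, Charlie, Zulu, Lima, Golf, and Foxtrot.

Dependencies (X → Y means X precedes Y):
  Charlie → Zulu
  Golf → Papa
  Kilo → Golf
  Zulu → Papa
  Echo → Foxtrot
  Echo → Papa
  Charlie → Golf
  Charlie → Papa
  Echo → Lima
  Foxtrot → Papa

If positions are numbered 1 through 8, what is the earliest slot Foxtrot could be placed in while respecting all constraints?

2

Working backwards through the constraints from Foxtrot, its only required predecessor is Echo.
With 1 mandatory predecessor, the earliest Foxtrot can sit is position 1+1 = 2, and placing just that one first achieves it.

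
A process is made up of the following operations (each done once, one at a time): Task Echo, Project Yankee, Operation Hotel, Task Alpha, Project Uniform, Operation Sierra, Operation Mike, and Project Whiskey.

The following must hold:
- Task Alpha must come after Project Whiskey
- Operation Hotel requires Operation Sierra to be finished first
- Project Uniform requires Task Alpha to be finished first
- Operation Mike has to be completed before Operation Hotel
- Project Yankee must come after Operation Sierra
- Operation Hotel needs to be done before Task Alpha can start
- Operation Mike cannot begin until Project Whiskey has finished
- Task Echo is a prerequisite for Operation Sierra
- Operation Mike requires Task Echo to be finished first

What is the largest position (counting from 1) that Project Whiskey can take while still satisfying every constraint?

The operations that are forced after Project Whiskey, directly or by a chain of constraints, are Operation Hotel, Task Alpha, Project Uniform, Operation Mike. That's 4 operations.
So at least 4 operations follow Project Whiskey, putting Project Whiskey no later than position 4. That position is achievable by scheduling everything else first.

4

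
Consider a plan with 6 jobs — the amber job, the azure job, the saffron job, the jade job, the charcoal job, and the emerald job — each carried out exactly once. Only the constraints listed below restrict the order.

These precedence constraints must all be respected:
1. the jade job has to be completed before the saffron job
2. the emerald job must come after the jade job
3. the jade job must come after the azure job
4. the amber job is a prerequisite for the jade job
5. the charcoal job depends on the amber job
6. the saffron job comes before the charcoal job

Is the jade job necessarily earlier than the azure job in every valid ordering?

No

In fact the dependencies run the other way: the azure job → the jade job.
So the jade job does not have to come before the azure job — it cannot.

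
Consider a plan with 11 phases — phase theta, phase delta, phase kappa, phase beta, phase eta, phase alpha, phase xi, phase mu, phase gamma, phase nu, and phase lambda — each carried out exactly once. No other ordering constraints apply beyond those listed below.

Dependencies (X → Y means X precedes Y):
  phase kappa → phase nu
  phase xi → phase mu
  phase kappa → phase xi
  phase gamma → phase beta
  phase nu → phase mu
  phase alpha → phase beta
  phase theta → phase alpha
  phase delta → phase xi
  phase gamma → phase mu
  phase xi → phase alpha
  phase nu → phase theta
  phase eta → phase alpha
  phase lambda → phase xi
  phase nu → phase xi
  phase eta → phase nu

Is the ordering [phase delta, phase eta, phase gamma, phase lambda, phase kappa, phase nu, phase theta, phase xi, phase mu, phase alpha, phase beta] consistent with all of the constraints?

Yes

Checking each listed constraint against this order: for instance, phase gamma is in position 3 and phase beta in position 11, so that constraint holds — and the remaining constraints check out the same way.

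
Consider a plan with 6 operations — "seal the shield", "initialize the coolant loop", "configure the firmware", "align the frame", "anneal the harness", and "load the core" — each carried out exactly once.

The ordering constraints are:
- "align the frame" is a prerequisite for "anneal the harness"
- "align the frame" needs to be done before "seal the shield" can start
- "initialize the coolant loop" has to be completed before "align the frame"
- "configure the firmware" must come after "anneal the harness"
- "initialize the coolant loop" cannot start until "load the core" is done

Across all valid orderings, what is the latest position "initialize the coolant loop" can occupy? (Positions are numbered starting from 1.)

The operations that are forced after "initialize the coolant loop", directly or by a chain of constraints, are "seal the shield", "configure the firmware", "align the frame", "anneal the harness". That's 4 operations.
So at least 4 operations follow "initialize the coolant loop", putting "initialize the coolant loop" no later than position 2. That position is achievable by scheduling everything else first.

2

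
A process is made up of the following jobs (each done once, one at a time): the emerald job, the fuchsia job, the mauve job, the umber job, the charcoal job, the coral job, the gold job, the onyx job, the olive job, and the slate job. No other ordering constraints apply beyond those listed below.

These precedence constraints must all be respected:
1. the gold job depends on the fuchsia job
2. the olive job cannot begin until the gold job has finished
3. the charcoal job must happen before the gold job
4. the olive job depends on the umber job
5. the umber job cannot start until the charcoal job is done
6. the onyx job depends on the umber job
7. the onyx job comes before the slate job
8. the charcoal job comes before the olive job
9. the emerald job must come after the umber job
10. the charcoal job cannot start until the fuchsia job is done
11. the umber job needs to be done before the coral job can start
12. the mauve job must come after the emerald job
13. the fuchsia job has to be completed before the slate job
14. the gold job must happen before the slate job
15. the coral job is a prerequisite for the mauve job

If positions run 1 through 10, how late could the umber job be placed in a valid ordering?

Following every chain forward from the umber job, the jobs that must come later are the emerald job, the mauve job, the coral job, the onyx job, the olive job, the slate job — 6 of them.
So at least 6 jobs follow the umber job, putting the umber job no later than position 4. That position is achievable by scheduling everything else first.

4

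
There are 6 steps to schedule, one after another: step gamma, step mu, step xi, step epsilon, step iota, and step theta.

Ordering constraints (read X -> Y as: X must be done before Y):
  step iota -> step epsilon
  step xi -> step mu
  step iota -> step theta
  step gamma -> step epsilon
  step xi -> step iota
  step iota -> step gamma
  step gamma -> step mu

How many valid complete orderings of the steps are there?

Step xi is the only step with nothing required before it, so every ordering starts there.
Systematically extending each partial ordering one step at a time and counting, there are 8 complete orderings.

8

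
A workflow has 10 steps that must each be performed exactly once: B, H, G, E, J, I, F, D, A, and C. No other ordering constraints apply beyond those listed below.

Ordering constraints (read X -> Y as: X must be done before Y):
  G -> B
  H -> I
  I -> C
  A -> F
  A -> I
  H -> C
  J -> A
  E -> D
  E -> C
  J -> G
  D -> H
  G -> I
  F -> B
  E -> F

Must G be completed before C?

Following the dependencies: G → I → C.
Hence G necessarily comes before C.

Yes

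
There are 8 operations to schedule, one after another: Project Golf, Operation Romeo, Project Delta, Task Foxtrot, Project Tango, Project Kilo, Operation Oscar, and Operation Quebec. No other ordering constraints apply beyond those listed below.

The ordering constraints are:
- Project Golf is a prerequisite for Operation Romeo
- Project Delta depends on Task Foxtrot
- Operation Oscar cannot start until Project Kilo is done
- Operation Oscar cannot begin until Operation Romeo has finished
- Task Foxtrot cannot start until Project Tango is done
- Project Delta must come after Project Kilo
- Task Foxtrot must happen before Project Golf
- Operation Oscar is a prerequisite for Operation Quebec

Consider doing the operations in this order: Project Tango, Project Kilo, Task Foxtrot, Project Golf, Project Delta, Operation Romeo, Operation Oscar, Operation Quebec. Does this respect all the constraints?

Yes

Checking each listed constraint against this order: for instance, Project Kilo is in position 2 and Operation Oscar in position 7, so that constraint holds — and the remaining constraints check out the same way.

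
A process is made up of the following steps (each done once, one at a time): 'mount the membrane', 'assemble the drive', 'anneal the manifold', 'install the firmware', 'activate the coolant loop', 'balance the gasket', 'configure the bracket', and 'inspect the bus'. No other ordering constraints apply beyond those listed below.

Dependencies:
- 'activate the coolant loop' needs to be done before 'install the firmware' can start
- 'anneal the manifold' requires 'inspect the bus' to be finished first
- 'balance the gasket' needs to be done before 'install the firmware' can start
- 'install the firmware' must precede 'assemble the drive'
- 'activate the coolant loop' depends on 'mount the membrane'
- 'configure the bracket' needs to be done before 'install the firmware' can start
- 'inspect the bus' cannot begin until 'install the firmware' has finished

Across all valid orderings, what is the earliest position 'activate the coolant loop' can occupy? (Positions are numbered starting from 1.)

Working backwards through the constraints from 'activate the coolant loop', its only required predecessor is 'mount the membrane'.
So at minimum 1 step comes before 'activate the coolant loop', putting 'activate the coolant loop' no earlier than position 2. That position is achievable by scheduling exactly that predecessor first.

2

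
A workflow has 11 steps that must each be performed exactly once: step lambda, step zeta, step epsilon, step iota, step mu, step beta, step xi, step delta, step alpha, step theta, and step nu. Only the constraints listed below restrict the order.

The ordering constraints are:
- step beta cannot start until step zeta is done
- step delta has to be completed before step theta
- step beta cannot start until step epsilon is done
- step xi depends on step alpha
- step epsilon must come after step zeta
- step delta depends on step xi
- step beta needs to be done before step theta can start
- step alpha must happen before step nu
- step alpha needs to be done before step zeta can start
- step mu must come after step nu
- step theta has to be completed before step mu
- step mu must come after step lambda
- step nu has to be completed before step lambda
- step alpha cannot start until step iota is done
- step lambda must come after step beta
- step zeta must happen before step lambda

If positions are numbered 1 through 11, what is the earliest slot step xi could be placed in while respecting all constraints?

The steps that are forced before step xi, directly or transitively, are step iota, step alpha. That's 2 steps.
With 2 mandatory predecessors, the earliest step xi can sit is position 2+1 = 3, and placing just those 2 first achieves it.

3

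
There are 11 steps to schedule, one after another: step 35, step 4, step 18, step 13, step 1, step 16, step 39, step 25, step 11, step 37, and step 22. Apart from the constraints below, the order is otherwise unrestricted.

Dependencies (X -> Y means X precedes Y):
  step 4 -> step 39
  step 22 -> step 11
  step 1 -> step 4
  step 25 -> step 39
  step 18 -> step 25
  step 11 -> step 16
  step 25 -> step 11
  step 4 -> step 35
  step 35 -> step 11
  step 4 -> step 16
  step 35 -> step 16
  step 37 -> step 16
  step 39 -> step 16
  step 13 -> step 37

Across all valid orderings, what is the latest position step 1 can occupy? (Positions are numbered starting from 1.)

6

Every step that must follow step 1 has to come after it. Tracing all chains starting from step 1, those steps are: step 35, step 4, step 16, step 39, step 11 — 5 in total.
With 5 mandatory successors out of 11 steps total, the latest slot for step 1 is 11−5 = 6, and it's reachable by doing all non-successors before step 1.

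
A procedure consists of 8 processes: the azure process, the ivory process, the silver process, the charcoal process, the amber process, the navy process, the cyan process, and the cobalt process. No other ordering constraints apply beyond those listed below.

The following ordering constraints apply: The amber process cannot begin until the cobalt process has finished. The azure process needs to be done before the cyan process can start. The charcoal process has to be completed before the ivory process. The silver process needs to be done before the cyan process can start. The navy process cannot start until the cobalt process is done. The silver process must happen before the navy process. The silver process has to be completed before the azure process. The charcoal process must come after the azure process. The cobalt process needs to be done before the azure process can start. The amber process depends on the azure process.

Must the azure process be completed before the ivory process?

Yes

Tracing the constraints gives a chain: the azure process → the charcoal process → the ivory process.
That forces the azure process before the ivory process in every valid schedule.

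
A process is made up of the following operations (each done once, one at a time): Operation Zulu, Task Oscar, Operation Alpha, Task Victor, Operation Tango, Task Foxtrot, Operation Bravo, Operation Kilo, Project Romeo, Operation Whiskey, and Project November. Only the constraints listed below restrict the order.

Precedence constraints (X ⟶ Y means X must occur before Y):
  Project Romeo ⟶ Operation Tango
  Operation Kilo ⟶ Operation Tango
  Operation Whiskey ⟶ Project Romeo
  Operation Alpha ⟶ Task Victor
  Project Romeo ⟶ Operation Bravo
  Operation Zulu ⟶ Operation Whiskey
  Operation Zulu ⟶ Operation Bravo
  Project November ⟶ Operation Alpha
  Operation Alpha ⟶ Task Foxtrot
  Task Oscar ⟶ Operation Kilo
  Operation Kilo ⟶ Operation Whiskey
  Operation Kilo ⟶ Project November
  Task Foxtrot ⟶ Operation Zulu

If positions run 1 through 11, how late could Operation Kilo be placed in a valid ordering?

2

Following every chain forward from Operation Kilo, the operations that must come later are Operation Zulu, Operation Alpha, Task Victor, Operation Tango, Task Foxtrot, Operation Bravo, Project Romeo, Operation Whiskey, Project November — 9 of them.
With 9 mandatory successors out of 11 operations total, the latest slot for Operation Kilo is 11−9 = 2, and it's reachable by doing all non-successors before Operation Kilo.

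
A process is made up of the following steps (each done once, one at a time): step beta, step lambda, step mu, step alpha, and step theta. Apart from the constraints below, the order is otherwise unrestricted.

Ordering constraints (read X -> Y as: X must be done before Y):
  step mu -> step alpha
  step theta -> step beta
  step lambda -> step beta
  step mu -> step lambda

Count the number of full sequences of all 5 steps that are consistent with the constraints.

11

2 steps have no prerequisites (step mu, step theta), so any of them could come first.
Systematically extending each partial ordering one step at a time and counting, there are 11 complete orderings.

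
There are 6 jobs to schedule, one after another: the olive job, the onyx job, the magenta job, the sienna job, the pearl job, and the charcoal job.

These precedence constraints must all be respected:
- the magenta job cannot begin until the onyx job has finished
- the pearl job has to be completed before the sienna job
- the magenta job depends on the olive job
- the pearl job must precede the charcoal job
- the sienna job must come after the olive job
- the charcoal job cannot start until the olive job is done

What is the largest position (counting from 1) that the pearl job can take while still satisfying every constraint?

4

The jobs that are forced after the pearl job, directly or by a chain of constraints, are the sienna job, the charcoal job. That's 2 jobs.
So at least 2 jobs follow the pearl job, putting the pearl job no later than position 4. That position is achievable by scheduling everything else first.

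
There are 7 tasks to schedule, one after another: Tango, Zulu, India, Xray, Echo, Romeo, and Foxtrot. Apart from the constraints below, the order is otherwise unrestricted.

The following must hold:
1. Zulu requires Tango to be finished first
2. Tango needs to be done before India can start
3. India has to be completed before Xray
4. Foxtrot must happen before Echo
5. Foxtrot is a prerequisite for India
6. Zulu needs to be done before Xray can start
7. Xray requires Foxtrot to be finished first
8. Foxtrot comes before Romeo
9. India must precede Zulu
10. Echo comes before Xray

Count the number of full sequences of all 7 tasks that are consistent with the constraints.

The tasks with no prerequisites are Tango, Foxtrot; any of them can be placed first.
Systematically extending each partial ordering one task at a time and counting, there are 39 complete orderings.

39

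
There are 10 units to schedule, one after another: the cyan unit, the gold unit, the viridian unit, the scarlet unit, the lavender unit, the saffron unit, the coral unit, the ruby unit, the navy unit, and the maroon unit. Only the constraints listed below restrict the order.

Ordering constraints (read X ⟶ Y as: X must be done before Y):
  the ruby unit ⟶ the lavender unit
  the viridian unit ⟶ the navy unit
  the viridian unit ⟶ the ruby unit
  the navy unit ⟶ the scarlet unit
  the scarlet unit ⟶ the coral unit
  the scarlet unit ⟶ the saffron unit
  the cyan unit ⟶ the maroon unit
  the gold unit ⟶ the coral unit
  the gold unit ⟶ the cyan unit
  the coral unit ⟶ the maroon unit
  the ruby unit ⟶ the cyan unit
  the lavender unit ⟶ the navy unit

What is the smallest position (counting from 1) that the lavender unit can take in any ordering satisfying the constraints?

3

Working backwards through the constraints from the lavender unit, its full set of required predecessors is the viridian unit, the ruby unit — 2 of them.
With 2 mandatory predecessors, the earliest the lavender unit can sit is position 2+1 = 3, and placing just those 2 first achieves it.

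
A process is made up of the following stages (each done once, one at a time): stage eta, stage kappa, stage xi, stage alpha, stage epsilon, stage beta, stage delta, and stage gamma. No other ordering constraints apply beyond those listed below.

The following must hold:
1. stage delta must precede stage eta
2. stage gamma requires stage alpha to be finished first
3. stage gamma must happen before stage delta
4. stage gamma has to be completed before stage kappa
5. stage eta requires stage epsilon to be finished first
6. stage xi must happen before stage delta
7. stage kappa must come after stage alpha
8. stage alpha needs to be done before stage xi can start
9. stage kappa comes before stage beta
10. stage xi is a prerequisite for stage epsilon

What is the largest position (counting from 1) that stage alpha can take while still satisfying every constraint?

1

Every stage that must follow stage alpha has to come after it. Tracing all chains starting from stage alpha, those stages are: stage eta, stage kappa, stage xi, stage epsilon, stage beta, stage delta, stage gamma — 7 in total.
So at least 7 stages follow stage alpha, putting stage alpha no later than position 1. That position is achievable by scheduling everything else first.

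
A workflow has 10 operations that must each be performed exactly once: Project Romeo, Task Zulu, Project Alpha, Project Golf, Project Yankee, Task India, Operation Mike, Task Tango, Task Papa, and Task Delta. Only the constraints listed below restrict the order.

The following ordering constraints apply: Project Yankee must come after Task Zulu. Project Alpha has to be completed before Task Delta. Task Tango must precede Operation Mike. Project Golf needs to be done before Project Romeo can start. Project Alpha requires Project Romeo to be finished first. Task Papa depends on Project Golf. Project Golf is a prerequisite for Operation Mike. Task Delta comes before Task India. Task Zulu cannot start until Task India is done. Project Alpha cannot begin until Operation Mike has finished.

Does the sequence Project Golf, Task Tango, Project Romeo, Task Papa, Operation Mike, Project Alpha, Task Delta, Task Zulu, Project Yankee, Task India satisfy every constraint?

No

In the proposed order, Task Zulu appears before Task India.
Since Task India is required before Task Zulu, the ordering is invalid.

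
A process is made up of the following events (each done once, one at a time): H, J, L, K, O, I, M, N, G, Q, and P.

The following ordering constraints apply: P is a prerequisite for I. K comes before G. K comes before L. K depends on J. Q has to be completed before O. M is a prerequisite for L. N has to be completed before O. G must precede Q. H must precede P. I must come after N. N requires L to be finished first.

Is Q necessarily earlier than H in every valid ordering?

Q and H are not related by any chain of constraints.
There exist valid orderings with H before Q, so Q is not required to come first.

No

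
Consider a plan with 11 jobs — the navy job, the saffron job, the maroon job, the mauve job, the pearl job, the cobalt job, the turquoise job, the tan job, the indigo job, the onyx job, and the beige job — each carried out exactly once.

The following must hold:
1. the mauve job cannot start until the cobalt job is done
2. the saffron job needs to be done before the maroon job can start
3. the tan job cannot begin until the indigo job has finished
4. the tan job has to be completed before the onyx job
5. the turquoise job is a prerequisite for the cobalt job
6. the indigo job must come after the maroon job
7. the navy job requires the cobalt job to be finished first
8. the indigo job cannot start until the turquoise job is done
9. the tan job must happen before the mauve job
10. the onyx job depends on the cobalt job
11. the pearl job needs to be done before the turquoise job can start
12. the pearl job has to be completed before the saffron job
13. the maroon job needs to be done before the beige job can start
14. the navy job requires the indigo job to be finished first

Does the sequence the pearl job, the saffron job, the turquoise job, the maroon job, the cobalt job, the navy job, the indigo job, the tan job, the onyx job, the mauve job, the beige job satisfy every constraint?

No

In the proposed order, the navy job appears before the indigo job.
That contradicts the constraint that the indigo job must precede the navy job.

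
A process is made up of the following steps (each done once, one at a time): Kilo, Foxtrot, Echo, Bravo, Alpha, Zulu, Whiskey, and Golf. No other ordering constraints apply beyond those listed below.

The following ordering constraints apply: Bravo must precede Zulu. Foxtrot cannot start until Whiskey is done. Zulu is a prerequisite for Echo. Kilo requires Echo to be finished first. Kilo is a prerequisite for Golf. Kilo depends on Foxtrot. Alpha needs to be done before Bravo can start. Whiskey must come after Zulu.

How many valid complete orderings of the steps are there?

3

Only Alpha has no prerequisites, so it must go first.
Systematically extending each partial ordering one step at a time and counting, there are 3 complete orderings.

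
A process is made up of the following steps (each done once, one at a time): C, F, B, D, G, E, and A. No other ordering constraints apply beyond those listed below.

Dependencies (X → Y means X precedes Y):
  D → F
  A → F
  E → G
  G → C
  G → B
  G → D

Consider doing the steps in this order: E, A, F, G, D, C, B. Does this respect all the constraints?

The sequence places F ahead of D.
Since D is required before F, the ordering is invalid.

No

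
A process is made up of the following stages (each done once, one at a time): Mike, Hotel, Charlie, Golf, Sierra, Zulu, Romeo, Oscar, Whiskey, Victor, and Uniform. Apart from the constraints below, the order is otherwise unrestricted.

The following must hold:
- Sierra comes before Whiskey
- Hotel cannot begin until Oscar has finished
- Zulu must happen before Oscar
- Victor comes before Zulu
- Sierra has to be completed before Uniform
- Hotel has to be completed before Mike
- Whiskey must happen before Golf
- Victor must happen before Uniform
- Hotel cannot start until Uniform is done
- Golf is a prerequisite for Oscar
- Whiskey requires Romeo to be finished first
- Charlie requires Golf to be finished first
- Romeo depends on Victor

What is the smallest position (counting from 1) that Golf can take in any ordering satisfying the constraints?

Working backwards through the constraints from Golf, its full set of required predecessors is Sierra, Romeo, Whiskey, Victor — 4 of them.
With 4 mandatory predecessors, the earliest Golf can sit is position 4+1 = 5, and placing just those 4 first achieves it.

5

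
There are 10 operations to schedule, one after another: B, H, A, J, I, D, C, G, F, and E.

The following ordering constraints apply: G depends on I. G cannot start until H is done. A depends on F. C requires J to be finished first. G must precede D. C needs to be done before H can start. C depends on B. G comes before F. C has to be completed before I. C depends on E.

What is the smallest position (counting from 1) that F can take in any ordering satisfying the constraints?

8

The operations that are forced before F, directly or transitively, are B, H, J, I, C, G, E. That's 7 operations.
With 7 mandatory predecessors, the earliest F can sit is position 7+1 = 8, and placing just those 7 first achieves it.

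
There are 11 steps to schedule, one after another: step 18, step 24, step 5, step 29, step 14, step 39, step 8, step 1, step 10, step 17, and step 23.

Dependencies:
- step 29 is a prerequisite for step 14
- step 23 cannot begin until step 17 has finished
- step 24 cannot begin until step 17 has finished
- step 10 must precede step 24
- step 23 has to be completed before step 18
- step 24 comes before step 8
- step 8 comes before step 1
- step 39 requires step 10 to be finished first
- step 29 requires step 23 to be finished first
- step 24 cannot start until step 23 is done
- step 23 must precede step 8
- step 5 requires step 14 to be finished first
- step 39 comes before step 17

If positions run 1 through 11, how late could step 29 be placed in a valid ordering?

Every step that must follow step 29 has to come after it. Tracing all chains starting from step 29, those steps are: step 5, step 14 — 2 in total.
So at least 2 steps follow step 29, putting step 29 no later than position 9. That position is achievable by scheduling everything else first.

9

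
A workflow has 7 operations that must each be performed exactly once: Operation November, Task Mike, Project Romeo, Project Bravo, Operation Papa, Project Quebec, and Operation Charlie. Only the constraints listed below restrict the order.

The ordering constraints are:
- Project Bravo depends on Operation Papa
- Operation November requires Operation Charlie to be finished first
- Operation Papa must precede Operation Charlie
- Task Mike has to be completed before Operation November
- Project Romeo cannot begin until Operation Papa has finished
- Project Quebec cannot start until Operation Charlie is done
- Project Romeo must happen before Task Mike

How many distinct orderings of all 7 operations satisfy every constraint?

54

Operation Papa is the only operation with nothing required before it, so every ordering starts there.
Systematically extending each partial ordering one operation at a time and counting, there are 54 complete orderings.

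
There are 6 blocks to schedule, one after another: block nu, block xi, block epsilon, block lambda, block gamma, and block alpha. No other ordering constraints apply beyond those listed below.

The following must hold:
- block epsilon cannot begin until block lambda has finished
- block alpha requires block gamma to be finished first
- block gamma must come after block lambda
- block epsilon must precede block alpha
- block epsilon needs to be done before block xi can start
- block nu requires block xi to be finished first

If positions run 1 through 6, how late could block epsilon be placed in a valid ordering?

Following every chain forward from block epsilon, the blocks that must come later are block nu, block xi, block alpha — 3 of them.
So at least 3 blocks follow block epsilon, putting block epsilon no later than position 3. That position is achievable by scheduling everything else first.

3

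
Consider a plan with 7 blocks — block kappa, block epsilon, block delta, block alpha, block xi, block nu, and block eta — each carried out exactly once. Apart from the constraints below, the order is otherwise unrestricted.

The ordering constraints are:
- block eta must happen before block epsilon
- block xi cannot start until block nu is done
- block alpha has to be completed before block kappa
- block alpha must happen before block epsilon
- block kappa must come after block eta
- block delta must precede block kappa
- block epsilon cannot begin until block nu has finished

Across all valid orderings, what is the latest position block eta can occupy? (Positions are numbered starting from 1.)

5

Following every chain forward from block eta, the blocks that must come later are block kappa, block epsilon — 2 of them.
With 2 mandatory successors out of 7 blocks total, the latest slot for block eta is 7−2 = 5, and it's reachable by doing all non-successors before block eta.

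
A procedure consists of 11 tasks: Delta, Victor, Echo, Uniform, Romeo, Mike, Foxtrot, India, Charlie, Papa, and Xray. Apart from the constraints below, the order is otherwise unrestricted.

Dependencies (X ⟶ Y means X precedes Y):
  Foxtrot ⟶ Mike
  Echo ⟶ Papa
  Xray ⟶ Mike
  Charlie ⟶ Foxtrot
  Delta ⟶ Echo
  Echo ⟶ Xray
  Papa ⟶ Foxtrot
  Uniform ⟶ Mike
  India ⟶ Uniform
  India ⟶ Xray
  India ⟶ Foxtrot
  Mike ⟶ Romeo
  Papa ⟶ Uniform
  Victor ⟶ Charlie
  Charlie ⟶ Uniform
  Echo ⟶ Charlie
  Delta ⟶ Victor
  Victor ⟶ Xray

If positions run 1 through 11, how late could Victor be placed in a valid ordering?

Following every chain forward from Victor, the tasks that must come later are Uniform, Romeo, Mike, Foxtrot, Charlie, Xray — 6 of them.
With 6 mandatory successors out of 11 tasks total, the latest slot for Victor is 11−6 = 5, and it's reachable by doing all non-successors before Victor.

5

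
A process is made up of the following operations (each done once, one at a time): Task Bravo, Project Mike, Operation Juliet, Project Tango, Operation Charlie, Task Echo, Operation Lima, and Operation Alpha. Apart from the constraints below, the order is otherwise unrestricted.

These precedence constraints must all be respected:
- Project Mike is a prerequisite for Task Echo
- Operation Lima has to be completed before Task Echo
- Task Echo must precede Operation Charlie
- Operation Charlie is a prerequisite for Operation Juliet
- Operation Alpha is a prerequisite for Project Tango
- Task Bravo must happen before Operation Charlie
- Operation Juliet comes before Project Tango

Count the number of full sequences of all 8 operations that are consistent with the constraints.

4 operations have no prerequisites (Task Bravo, Project Mike, Operation Lima, Operation Alpha), so any of them could come first.
Counting all ways to extend the partial order to a total order gives 56.

56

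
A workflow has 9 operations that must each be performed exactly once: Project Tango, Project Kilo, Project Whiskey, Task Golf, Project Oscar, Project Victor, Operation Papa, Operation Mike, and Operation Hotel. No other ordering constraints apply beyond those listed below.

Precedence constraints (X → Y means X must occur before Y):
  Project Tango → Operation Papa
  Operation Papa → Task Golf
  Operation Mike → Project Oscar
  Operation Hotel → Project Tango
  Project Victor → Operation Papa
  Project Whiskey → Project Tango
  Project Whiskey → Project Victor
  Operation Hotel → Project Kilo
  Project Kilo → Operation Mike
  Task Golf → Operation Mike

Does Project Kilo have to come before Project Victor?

No chain of constraints connects Project Kilo to Project Victor in either direction.
A valid ordering placing Project Victor before Project Kilo exists, so the answer is no.

No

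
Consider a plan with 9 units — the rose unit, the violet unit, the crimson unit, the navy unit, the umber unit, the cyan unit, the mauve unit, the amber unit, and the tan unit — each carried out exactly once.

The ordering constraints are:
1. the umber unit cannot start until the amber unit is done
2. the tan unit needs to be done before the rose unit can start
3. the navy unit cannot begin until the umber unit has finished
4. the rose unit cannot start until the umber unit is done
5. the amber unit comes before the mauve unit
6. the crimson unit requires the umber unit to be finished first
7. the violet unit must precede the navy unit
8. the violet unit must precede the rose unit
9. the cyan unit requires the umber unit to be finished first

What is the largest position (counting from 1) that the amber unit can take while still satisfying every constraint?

3

Following every chain forward from the amber unit, the units that must come later are the rose unit, the crimson unit, the navy unit, the umber unit, the cyan unit, the mauve unit — 6 of them.
So at least 6 units follow the amber unit, putting the amber unit no later than position 3. That position is achievable by scheduling everything else first.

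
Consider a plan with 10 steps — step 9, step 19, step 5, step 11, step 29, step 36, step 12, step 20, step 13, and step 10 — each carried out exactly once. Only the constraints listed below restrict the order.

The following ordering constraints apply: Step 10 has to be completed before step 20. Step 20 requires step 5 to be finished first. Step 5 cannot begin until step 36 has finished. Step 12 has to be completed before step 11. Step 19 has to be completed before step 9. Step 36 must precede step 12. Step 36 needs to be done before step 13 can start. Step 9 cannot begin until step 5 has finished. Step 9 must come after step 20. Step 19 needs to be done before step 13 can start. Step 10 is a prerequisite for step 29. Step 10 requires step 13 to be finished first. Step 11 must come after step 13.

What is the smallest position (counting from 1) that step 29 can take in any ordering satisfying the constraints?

Working backwards through the constraints from step 29, its full set of required predecessors is step 19, step 36, step 13, step 10 — 4 of them.
With 4 mandatory predecessors, the earliest step 29 can sit is position 4+1 = 5, and placing just those 4 first achieves it.

5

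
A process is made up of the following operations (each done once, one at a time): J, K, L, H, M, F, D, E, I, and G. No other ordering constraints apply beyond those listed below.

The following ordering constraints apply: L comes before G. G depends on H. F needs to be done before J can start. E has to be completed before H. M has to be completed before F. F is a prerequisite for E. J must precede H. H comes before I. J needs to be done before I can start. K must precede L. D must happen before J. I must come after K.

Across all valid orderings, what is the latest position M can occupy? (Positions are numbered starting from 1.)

4

Following every chain forward from M, the operations that must come later are J, H, F, E, I, G — 6 of them.
So at least 6 operations follow M, putting M no later than position 4. That position is achievable by scheduling everything else first.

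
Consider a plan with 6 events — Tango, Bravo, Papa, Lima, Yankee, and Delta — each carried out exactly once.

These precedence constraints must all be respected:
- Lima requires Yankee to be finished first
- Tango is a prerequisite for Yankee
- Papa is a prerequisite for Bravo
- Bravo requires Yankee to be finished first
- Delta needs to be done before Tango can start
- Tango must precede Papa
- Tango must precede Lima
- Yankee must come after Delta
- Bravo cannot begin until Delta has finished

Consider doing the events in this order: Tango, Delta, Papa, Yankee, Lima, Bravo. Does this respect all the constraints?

No

Here Delta comes after Tango.
That contradicts the constraint that Delta must precede Tango.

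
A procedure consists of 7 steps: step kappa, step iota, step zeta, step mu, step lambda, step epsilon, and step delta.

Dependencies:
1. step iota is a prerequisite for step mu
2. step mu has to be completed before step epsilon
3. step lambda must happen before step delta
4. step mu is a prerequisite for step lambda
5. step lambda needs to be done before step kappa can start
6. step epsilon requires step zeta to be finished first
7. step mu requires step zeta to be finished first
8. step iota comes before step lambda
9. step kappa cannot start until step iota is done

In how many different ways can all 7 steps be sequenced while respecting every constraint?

16

The steps with no prerequisites are step iota, step zeta; any of them can be placed first.
Systematically extending each partial ordering one step at a time and counting, there are 16 complete orderings.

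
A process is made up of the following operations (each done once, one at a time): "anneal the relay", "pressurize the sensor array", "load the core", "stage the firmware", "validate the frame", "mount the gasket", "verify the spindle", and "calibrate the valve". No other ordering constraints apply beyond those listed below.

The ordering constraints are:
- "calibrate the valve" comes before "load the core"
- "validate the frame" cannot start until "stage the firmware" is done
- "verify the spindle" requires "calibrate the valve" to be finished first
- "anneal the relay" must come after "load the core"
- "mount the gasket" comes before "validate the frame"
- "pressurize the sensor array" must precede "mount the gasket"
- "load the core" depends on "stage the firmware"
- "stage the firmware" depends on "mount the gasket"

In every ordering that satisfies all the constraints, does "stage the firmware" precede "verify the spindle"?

No chain of constraints connects "stage the firmware" to "verify the spindle" in either direction.
A valid ordering placing "verify the spindle" before "stage the firmware" exists, so the answer is no.

No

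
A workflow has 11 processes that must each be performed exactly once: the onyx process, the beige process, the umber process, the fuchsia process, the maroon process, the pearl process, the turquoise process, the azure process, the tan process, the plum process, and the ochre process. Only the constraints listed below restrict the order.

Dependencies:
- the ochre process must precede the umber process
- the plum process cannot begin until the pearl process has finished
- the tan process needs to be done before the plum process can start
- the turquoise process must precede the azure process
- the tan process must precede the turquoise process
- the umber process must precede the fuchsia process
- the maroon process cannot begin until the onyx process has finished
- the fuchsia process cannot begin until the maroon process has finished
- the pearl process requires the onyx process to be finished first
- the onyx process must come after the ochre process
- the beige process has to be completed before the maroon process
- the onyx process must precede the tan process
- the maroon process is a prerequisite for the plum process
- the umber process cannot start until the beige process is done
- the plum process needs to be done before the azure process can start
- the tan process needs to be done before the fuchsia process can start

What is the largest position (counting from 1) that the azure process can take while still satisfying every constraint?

Nothing depends on the azure process, so it can be the final process, position 11.

11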